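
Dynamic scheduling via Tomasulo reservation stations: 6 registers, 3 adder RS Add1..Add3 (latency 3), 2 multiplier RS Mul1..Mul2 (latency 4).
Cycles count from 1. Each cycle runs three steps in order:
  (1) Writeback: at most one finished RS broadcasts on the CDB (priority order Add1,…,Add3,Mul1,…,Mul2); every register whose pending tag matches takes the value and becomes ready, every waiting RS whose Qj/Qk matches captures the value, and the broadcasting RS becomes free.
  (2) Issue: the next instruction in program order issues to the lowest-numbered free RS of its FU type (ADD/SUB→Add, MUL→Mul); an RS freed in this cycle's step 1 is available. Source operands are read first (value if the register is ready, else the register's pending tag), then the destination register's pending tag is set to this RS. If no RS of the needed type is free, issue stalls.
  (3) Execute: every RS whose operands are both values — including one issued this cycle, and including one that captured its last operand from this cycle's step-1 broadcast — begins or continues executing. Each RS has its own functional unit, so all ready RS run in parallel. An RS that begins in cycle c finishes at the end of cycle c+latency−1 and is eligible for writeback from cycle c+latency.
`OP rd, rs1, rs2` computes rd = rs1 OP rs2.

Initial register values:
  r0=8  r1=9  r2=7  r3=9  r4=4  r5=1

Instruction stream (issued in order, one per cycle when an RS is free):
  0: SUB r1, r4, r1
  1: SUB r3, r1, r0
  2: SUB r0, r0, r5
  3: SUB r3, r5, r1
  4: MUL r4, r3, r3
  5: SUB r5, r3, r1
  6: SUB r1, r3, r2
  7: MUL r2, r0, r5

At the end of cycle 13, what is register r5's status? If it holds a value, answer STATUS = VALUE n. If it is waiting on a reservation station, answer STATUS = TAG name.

c1: issue SUB r1<-Add1 | r0:8,r1:Add1,r2:7,r3:9,r4:4,r5:1
c2: issue SUB r3<-Add2 | r0:8,r1:Add1,r2:7,r3:Add2,r4:4,r5:1
c3: issue SUB r0<-Add3 | r0:Add3,r1:Add1,r2:7,r3:Add2,r4:4,r5:1
c4: CDB Add1=-5; issue SUB r3<-Add1 | r0:Add3,r1:-5,r2:7,r3:Add1,r4:4,r5:1
c5: issue MUL r4<-Mul1 | r0:Add3,r1:-5,r2:7,r3:Add1,r4:Mul1,r5:1
c6: CDB Add3=7; issue SUB r5<-Add3 | r0:7,r1:-5,r2:7,r3:Add1,r4:Mul1,r5:Add3
c7: CDB Add1=6; issue SUB r1<-Add1 | r0:7,r1:Add1,r2:7,r3:6,r4:Mul1,r5:Add3
c8: CDB Add2=-13; issue MUL r2<-Mul2 | r0:7,r1:Add1,r2:Mul2,r3:6,r4:Mul1,r5:Add3
c9: - | r0:7,r1:Add1,r2:Mul2,r3:6,r4:Mul1,r5:Add3
c10: CDB Add1=-1 | r0:7,r1:-1,r2:Mul2,r3:6,r4:Mul1,r5:Add3
c11: CDB Add3=11 | r0:7,r1:-1,r2:Mul2,r3:6,r4:Mul1,r5:11
c12: CDB Mul1=36 | r0:7,r1:-1,r2:Mul2,r3:6,r4:36,r5:11
c13: - | r0:7,r1:-1,r2:Mul2,r3:6,r4:36,r5:11

STATUS = VALUE 11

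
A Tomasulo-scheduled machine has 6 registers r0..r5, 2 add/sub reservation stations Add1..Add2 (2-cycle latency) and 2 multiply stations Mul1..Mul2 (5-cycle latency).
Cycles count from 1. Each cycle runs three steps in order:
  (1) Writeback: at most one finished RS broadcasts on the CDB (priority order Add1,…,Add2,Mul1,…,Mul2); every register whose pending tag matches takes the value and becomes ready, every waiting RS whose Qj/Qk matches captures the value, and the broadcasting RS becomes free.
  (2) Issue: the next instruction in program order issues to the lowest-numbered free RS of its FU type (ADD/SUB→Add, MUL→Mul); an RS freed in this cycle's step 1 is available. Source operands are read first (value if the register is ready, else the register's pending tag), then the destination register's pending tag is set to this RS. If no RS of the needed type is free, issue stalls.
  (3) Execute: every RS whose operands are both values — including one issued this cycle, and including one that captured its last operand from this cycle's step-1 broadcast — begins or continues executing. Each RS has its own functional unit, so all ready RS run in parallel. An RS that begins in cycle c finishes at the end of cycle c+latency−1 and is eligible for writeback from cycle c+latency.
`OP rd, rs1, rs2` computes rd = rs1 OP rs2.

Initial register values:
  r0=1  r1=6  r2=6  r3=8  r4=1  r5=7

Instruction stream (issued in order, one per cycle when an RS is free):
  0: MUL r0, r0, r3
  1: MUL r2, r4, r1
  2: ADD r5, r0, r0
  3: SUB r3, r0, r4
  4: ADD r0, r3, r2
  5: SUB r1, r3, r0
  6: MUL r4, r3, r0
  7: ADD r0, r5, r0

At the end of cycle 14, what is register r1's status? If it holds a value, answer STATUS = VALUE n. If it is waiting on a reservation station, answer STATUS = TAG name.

cycle 1: issue MUL r0<-Mul1 // r0:Mul1,r1:6,r2:6,r3:8,r4:1,r5:7
cycle 2: issue MUL r2<-Mul2 // r0:Mul1,r1:6,r2:Mul2,r3:8,r4:1,r5:7
cycle 3: issue ADD r5<-Add1 // r0:Mul1,r1:6,r2:Mul2,r3:8,r4:1,r5:Add1
cycle 4: issue SUB r3<-Add2 // r0:Mul1,r1:6,r2:Mul2,r3:Add2,r4:1,r5:Add1
cycle 5: stall // r0:Mul1,r1:6,r2:Mul2,r3:Add2,r4:1,r5:Add1
cycle 6: CDB Mul1=8; stall // r0:8,r1:6,r2:Mul2,r3:Add2,r4:1,r5:Add1
cycle 7: CDB Mul2=6; stall // r0:8,r1:6,r2:6,r3:Add2,r4:1,r5:Add1
cycle 8: CDB Add1=16; issue ADD r0<-Add1 // r0:Add1,r1:6,r2:6,r3:Add2,r4:1,r5:16
cycle 9: CDB Add2=7; issue SUB r1<-Add2 // r0:Add1,r1:Add2,r2:6,r3:7,r4:1,r5:16
cycle 10: issue MUL r4<-Mul1 // r0:Add1,r1:Add2,r2:6,r3:7,r4:Mul1,r5:16
cycle 11: CDB Add1=13; issue ADD r0<-Add1 // r0:Add1,r1:Add2,r2:6,r3:7,r4:Mul1,r5:16
cycle 12: - // r0:Add1,r1:Add2,r2:6,r3:7,r4:Mul1,r5:16
cycle 13: CDB Add1=29 // r0:29,r1:Add2,r2:6,r3:7,r4:Mul1,r5:16
cycle 14: CDB Add2=-6 // r0:29,r1:-6,r2:6,r3:7,r4:Mul1,r5:16

STATUS = VALUE -6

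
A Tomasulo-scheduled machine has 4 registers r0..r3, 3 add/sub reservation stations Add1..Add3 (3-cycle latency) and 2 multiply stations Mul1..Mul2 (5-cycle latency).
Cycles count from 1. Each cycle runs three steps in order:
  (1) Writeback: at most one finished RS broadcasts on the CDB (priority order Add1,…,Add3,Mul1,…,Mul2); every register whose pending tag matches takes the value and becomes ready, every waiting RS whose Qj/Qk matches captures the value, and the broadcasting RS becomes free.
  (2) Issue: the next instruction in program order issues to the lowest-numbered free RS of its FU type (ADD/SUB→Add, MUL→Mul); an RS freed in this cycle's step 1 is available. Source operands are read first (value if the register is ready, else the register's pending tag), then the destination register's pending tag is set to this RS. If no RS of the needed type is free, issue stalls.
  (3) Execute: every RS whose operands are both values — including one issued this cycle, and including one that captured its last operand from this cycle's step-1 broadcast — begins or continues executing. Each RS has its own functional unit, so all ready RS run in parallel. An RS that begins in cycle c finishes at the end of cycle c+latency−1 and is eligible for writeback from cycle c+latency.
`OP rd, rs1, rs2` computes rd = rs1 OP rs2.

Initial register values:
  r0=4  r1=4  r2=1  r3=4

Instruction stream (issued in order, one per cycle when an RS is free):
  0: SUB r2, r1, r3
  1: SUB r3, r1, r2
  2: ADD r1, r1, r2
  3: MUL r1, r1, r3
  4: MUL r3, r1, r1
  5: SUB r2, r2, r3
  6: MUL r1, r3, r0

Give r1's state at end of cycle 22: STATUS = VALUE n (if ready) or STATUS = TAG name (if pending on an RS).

STATUS = TAG Mul1

  c1: issue SUB r2<-Add1  regs: r0:4,r1:4,r2:Add1,r3:4
  c2: issue SUB r3<-Add2  regs: r0:4,r1:4,r2:Add1,r3:Add2
  c3: issue ADD r1<-Add3  regs: r0:4,r1:Add3,r2:Add1,r3:Add2
  c4: CDB Add1=0; issue MUL r1<-Mul1  regs: r0:4,r1:Mul1,r2:0,r3:Add2
  c5: issue MUL r3<-Mul2  regs: r0:4,r1:Mul1,r2:0,r3:Mul2
  c6: issue SUB r2<-Add1  regs: r0:4,r1:Mul1,r2:Add1,r3:Mul2
  c7: CDB Add2=4; stall  regs: r0:4,r1:Mul1,r2:Add1,r3:Mul2
  c8: CDB Add3=4; stall  regs: r0:4,r1:Mul1,r2:Add1,r3:Mul2
  c9: stall  regs: r0:4,r1:Mul1,r2:Add1,r3:Mul2
  c10: stall  regs: r0:4,r1:Mul1,r2:Add1,r3:Mul2
  c11: stall  regs: r0:4,r1:Mul1,r2:Add1,r3:Mul2
  c12: stall  regs: r0:4,r1:Mul1,r2:Add1,r3:Mul2
  c13: CDB Mul1=16; issue MUL r1<-Mul1  regs: r0:4,r1:Mul1,r2:Add1,r3:Mul2
  c14: -  regs: r0:4,r1:Mul1,r2:Add1,r3:Mul2
  c15: -  regs: r0:4,r1:Mul1,r2:Add1,r3:Mul2
  c16: -  regs: r0:4,r1:Mul1,r2:Add1,r3:Mul2
  c17: -  regs: r0:4,r1:Mul1,r2:Add1,r3:Mul2
  c18: CDB Mul2=256  regs: r0:4,r1:Mul1,r2:Add1,r3:256
  c19: -  regs: r0:4,r1:Mul1,r2:Add1,r3:256
  c20: -  regs: r0:4,r1:Mul1,r2:Add1,r3:256
  c21: CDB Add1=-256  regs: r0:4,r1:Mul1,r2:-256,r3:256
  c22: -  regs: r0:4,r1:Mul1,r2:-256,r3:256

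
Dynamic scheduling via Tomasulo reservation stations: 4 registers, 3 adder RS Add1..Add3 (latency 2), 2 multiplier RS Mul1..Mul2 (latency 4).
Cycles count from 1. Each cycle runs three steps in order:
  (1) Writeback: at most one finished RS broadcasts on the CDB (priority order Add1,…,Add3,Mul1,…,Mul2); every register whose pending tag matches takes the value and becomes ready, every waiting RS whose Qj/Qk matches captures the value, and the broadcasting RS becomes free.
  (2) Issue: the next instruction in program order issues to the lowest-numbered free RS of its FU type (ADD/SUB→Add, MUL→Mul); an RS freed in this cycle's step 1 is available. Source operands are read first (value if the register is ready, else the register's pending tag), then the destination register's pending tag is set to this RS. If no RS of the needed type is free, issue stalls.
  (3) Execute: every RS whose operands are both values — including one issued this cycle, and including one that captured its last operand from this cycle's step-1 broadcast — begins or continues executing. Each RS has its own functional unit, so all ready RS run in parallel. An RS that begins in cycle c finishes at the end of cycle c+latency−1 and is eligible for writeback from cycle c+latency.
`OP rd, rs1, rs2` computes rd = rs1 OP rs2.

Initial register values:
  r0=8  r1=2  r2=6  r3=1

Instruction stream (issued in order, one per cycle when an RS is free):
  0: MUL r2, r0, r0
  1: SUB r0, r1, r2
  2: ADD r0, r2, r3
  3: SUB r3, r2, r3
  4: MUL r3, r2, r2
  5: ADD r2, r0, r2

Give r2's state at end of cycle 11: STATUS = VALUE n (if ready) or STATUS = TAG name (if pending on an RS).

STATUS = VALUE 129

c1: issue MUL r2<-Mul1 | r0:8,r1:2,r2:Mul1,r3:1
c2: issue SUB r0<-Add1 | r0:Add1,r1:2,r2:Mul1,r3:1
c3: issue ADD r0<-Add2 | r0:Add2,r1:2,r2:Mul1,r3:1
c4: issue SUB r3<-Add3 | r0:Add2,r1:2,r2:Mul1,r3:Add3
c5: CDB Mul1=64; issue MUL r3<-Mul1 | r0:Add2,r1:2,r2:64,r3:Mul1
c6: stall | r0:Add2,r1:2,r2:64,r3:Mul1
c7: CDB Add1=-62; issue ADD r2<-Add1 | r0:Add2,r1:2,r2:Add1,r3:Mul1
c8: CDB Add2=65 | r0:65,r1:2,r2:Add1,r3:Mul1
c9: CDB Add3=63 | r0:65,r1:2,r2:Add1,r3:Mul1
c10: CDB Add1=129 | r0:65,r1:2,r2:129,r3:Mul1
c11: CDB Mul1=4096 | r0:65,r1:2,r2:129,r3:4096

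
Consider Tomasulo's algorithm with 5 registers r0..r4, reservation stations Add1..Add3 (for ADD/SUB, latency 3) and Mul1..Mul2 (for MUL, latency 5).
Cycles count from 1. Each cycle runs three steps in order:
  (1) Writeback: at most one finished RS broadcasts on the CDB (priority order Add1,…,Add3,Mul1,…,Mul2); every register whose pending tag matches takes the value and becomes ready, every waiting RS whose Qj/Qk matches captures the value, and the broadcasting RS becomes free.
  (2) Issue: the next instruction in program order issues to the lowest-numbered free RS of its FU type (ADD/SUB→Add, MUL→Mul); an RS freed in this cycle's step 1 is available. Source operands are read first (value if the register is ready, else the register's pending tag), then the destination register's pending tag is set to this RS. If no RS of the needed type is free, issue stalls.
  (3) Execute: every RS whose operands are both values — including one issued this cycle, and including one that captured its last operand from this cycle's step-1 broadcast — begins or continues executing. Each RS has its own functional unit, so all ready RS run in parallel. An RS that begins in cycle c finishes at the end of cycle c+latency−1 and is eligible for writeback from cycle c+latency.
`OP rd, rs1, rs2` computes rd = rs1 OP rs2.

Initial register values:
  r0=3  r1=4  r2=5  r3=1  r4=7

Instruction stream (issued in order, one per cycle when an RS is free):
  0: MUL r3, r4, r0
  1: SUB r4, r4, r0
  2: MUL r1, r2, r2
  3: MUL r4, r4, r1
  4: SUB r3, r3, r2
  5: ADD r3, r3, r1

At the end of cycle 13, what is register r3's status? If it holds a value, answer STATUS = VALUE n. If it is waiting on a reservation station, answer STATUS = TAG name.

  c1: issue MUL r3<-Mul1  regs: r0:3,r1:4,r2:5,r3:Mul1,r4:7
  c2: issue SUB r4<-Add1  regs: r0:3,r1:4,r2:5,r3:Mul1,r4:Add1
  c3: issue MUL r1<-Mul2  regs: r0:3,r1:Mul2,r2:5,r3:Mul1,r4:Add1
  c4: stall  regs: r0:3,r1:Mul2,r2:5,r3:Mul1,r4:Add1
  c5: CDB Add1=4; stall  regs: r0:3,r1:Mul2,r2:5,r3:Mul1,r4:4
  c6: CDB Mul1=21; issue MUL r4<-Mul1  regs: r0:3,r1:Mul2,r2:5,r3:21,r4:Mul1
  c7: issue SUB r3<-Add1  regs: r0:3,r1:Mul2,r2:5,r3:Add1,r4:Mul1
  c8: CDB Mul2=25; issue ADD r3<-Add2  regs: r0:3,r1:25,r2:5,r3:Add2,r4:Mul1
  c9: -  regs: r0:3,r1:25,r2:5,r3:Add2,r4:Mul1
  c10: CDB Add1=16  regs: r0:3,r1:25,r2:5,r3:Add2,r4:Mul1
  c11: -  regs: r0:3,r1:25,r2:5,r3:Add2,r4:Mul1
  c12: -  regs: r0:3,r1:25,r2:5,r3:Add2,r4:Mul1
  c13: CDB Add2=41  regs: r0:3,r1:25,r2:5,r3:41,r4:Mul1

STATUS = VALUE 41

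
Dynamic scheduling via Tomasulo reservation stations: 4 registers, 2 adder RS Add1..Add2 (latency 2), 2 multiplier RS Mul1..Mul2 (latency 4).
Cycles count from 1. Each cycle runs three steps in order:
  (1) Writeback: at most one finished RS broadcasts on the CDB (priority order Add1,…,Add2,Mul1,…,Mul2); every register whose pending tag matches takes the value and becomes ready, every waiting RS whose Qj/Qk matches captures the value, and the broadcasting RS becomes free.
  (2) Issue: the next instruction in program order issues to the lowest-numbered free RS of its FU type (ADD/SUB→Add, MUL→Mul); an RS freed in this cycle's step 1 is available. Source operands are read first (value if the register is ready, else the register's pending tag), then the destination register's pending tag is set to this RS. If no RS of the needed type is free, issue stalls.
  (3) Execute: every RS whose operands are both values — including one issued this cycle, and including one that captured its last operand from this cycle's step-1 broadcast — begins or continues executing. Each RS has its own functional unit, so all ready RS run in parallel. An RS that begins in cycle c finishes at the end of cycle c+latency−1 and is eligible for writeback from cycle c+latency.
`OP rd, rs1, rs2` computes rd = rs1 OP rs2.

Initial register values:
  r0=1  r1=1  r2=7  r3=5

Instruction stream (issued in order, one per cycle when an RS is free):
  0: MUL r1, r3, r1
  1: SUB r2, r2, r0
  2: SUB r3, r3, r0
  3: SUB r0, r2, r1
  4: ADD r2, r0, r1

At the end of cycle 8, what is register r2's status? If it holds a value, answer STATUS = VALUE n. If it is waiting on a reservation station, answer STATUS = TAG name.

cycle 1: issue MUL r1<-Mul1 // r0:1,r1:Mul1,r2:7,r3:5
cycle 2: issue SUB r2<-Add1 // r0:1,r1:Mul1,r2:Add1,r3:5
cycle 3: issue SUB r3<-Add2 // r0:1,r1:Mul1,r2:Add1,r3:Add2
cycle 4: CDB Add1=6; issue SUB r0<-Add1 // r0:Add1,r1:Mul1,r2:6,r3:Add2
cycle 5: CDB Add2=4; issue ADD r2<-Add2 // r0:Add1,r1:Mul1,r2:Add2,r3:4
cycle 6: CDB Mul1=5 // r0:Add1,r1:5,r2:Add2,r3:4
cycle 7: - // r0:Add1,r1:5,r2:Add2,r3:4
cycle 8: CDB Add1=1 // r0:1,r1:5,r2:Add2,r3:4

STATUS = TAG Add2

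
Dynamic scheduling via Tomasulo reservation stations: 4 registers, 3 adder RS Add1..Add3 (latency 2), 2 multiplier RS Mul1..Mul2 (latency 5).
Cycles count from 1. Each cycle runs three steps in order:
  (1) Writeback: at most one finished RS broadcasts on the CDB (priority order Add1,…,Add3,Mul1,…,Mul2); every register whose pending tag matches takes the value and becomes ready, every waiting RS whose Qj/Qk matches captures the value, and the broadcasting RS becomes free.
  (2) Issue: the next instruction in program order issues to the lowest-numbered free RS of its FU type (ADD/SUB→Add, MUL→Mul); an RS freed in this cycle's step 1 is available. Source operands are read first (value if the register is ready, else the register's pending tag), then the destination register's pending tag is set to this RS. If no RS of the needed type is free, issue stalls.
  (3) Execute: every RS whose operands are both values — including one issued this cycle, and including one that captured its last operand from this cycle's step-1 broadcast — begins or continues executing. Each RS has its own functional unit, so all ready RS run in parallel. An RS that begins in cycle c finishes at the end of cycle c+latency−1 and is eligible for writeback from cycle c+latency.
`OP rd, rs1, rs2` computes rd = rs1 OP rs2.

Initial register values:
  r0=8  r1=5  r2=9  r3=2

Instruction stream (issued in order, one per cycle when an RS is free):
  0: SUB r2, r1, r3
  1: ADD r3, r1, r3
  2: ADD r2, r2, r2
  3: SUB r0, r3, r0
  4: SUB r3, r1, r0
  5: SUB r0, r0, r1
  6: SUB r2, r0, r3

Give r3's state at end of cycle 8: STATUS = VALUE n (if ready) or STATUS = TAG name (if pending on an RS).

STATUS = VALUE 6

  c1: issue SUB r2<-Add1  regs: r0:8,r1:5,r2:Add1,r3:2
  c2: issue ADD r3<-Add2  regs: r0:8,r1:5,r2:Add1,r3:Add2
  c3: CDB Add1=3; issue ADD r2<-Add1  regs: r0:8,r1:5,r2:Add1,r3:Add2
  c4: CDB Add2=7; issue SUB r0<-Add2  regs: r0:Add2,r1:5,r2:Add1,r3:7
  c5: CDB Add1=6; issue SUB r3<-Add1  regs: r0:Add2,r1:5,r2:6,r3:Add1
  c6: CDB Add2=-1; issue SUB r0<-Add2  regs: r0:Add2,r1:5,r2:6,r3:Add1
  c7: issue SUB r2<-Add3  regs: r0:Add2,r1:5,r2:Add3,r3:Add1
  c8: CDB Add1=6  regs: r0:Add2,r1:5,r2:Add3,r3:6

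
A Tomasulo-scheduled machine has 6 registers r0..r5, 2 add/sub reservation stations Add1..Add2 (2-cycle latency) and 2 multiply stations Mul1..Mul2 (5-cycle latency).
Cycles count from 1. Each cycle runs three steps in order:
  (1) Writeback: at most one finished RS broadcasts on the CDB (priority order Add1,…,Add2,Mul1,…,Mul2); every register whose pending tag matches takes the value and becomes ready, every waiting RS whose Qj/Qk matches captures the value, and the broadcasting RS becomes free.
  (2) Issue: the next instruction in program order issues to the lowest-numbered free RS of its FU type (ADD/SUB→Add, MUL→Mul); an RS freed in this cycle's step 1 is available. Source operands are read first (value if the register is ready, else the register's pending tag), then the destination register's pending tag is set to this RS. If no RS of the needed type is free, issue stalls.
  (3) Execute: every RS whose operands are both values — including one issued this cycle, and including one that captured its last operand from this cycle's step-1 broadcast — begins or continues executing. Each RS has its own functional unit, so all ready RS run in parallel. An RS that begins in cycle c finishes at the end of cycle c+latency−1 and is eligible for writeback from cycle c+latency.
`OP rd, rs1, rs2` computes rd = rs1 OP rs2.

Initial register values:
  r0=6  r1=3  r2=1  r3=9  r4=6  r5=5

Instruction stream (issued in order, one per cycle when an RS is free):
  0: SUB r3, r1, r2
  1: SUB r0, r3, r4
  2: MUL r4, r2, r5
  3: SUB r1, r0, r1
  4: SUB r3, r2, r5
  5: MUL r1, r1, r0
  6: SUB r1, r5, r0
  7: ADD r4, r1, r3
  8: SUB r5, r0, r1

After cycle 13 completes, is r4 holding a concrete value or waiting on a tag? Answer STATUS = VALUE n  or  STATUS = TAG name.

STATUS = VALUE 5

c1: issue SUB r3<-Add1 | r0:6,r1:3,r2:1,r3:Add1,r4:6,r5:5
c2: issue SUB r0<-Add2 | r0:Add2,r1:3,r2:1,r3:Add1,r4:6,r5:5
c3: CDB Add1=2; issue MUL r4<-Mul1 | r0:Add2,r1:3,r2:1,r3:2,r4:Mul1,r5:5
c4: issue SUB r1<-Add1 | r0:Add2,r1:Add1,r2:1,r3:2,r4:Mul1,r5:5
c5: CDB Add2=-4; issue SUB r3<-Add2 | r0:-4,r1:Add1,r2:1,r3:Add2,r4:Mul1,r5:5
c6: issue MUL r1<-Mul2 | r0:-4,r1:Mul2,r2:1,r3:Add2,r4:Mul1,r5:5
c7: CDB Add1=-7; issue SUB r1<-Add1 | r0:-4,r1:Add1,r2:1,r3:Add2,r4:Mul1,r5:5
c8: CDB Add2=-4; issue ADD r4<-Add2 | r0:-4,r1:Add1,r2:1,r3:-4,r4:Add2,r5:5
c9: CDB Add1=9; issue SUB r5<-Add1 | r0:-4,r1:9,r2:1,r3:-4,r4:Add2,r5:Add1
c10: CDB Mul1=5 | r0:-4,r1:9,r2:1,r3:-4,r4:Add2,r5:Add1
c11: CDB Add1=-13 | r0:-4,r1:9,r2:1,r3:-4,r4:Add2,r5:-13
c12: CDB Add2=5 | r0:-4,r1:9,r2:1,r3:-4,r4:5,r5:-13
c13: CDB Mul2=28 | r0:-4,r1:9,r2:1,r3:-4,r4:5,r5:-13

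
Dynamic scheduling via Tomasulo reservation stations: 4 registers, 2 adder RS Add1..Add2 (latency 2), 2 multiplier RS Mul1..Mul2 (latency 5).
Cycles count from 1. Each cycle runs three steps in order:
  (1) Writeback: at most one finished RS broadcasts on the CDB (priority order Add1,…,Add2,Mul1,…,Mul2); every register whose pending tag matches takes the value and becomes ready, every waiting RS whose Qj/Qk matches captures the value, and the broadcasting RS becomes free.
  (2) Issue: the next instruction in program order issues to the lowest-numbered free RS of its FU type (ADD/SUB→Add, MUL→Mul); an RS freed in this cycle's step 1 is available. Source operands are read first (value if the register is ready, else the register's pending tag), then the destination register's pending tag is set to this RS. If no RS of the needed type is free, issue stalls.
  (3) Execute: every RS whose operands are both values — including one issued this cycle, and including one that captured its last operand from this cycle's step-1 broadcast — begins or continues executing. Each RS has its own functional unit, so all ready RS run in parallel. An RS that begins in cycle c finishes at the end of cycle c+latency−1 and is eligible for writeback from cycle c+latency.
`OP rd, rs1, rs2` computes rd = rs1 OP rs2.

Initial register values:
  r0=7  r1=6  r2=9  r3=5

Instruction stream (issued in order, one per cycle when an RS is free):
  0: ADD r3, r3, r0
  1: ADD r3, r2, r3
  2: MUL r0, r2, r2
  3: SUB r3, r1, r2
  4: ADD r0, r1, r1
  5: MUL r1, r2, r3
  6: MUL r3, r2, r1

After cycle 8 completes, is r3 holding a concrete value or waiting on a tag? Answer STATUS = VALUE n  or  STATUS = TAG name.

cycle 1: issue ADD r3<-Add1 // r0:7,r1:6,r2:9,r3:Add1
cycle 2: issue ADD r3<-Add2 // r0:7,r1:6,r2:9,r3:Add2
cycle 3: CDB Add1=12; issue MUL r0<-Mul1 // r0:Mul1,r1:6,r2:9,r3:Add2
cycle 4: issue SUB r3<-Add1 // r0:Mul1,r1:6,r2:9,r3:Add1
cycle 5: CDB Add2=21; issue ADD r0<-Add2 // r0:Add2,r1:6,r2:9,r3:Add1
cycle 6: CDB Add1=-3; issue MUL r1<-Mul2 // r0:Add2,r1:Mul2,r2:9,r3:-3
cycle 7: CDB Add2=12; stall // r0:12,r1:Mul2,r2:9,r3:-3
cycle 8: CDB Mul1=81; issue MUL r3<-Mul1 // r0:12,r1:Mul2,r2:9,r3:Mul1

STATUS = TAG Mul1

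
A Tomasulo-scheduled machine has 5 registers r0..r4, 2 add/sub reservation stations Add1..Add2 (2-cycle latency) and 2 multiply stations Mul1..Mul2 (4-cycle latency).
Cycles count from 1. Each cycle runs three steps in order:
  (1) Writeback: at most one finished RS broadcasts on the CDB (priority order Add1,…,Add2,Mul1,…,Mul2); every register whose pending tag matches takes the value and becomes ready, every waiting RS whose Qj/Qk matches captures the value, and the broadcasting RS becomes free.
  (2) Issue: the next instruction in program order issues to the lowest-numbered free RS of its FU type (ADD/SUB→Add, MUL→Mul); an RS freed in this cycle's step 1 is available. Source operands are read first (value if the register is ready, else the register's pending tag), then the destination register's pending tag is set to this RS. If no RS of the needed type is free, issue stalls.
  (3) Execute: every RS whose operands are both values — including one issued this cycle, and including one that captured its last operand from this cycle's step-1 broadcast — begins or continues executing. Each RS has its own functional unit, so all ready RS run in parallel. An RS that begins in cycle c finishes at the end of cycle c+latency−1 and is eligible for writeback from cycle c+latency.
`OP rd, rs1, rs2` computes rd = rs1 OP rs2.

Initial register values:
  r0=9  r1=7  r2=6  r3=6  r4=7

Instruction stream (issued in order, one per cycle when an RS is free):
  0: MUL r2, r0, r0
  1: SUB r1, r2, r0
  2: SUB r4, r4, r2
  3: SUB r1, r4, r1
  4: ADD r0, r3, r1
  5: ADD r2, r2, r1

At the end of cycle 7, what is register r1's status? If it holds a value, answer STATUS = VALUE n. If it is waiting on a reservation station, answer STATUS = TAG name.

STATUS = TAG Add1

cycle 1: issue MUL r2<-Mul1 // r0:9,r1:7,r2:Mul1,r3:6,r4:7
cycle 2: issue SUB r1<-Add1 // r0:9,r1:Add1,r2:Mul1,r3:6,r4:7
cycle 3: issue SUB r4<-Add2 // r0:9,r1:Add1,r2:Mul1,r3:6,r4:Add2
cycle 4: stall // r0:9,r1:Add1,r2:Mul1,r3:6,r4:Add2
cycle 5: CDB Mul1=81; stall // r0:9,r1:Add1,r2:81,r3:6,r4:Add2
cycle 6: stall // r0:9,r1:Add1,r2:81,r3:6,r4:Add2
cycle 7: CDB Add1=72; issue SUB r1<-Add1 // r0:9,r1:Add1,r2:81,r3:6,r4:Add2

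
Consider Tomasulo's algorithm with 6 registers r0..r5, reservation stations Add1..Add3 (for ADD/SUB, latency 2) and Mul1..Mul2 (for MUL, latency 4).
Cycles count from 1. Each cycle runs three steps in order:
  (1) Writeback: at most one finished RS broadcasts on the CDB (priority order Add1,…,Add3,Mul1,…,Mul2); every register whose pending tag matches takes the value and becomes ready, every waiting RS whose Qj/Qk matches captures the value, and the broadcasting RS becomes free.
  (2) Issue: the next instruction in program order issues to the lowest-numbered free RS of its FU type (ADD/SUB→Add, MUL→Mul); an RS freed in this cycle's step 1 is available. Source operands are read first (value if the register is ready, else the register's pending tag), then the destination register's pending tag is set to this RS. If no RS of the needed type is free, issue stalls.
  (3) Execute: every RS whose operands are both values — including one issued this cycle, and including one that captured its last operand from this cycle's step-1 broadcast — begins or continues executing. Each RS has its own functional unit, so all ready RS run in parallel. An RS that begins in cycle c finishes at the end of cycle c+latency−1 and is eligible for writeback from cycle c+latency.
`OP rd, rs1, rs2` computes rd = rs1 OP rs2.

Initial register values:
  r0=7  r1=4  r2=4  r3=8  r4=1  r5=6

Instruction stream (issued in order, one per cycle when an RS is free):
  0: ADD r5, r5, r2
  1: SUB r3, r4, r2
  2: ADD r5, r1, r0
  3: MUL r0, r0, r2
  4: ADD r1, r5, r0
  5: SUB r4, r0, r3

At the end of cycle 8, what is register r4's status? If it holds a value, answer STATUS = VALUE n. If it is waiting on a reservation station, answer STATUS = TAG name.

STATUS = TAG Add2

cycle 1: issue ADD r5<-Add1 // r0:7,r1:4,r2:4,r3:8,r4:1,r5:Add1
cycle 2: issue SUB r3<-Add2 // r0:7,r1:4,r2:4,r3:Add2,r4:1,r5:Add1
cycle 3: CDB Add1=10; issue ADD r5<-Add1 // r0:7,r1:4,r2:4,r3:Add2,r4:1,r5:Add1
cycle 4: CDB Add2=-3; issue MUL r0<-Mul1 // r0:Mul1,r1:4,r2:4,r3:-3,r4:1,r5:Add1
cycle 5: CDB Add1=11; issue ADD r1<-Add1 // r0:Mul1,r1:Add1,r2:4,r3:-3,r4:1,r5:11
cycle 6: issue SUB r4<-Add2 // r0:Mul1,r1:Add1,r2:4,r3:-3,r4:Add2,r5:11
cycle 7: - // r0:Mul1,r1:Add1,r2:4,r3:-3,r4:Add2,r5:11
cycle 8: CDB Mul1=28 // r0:28,r1:Add1,r2:4,r3:-3,r4:Add2,r5:11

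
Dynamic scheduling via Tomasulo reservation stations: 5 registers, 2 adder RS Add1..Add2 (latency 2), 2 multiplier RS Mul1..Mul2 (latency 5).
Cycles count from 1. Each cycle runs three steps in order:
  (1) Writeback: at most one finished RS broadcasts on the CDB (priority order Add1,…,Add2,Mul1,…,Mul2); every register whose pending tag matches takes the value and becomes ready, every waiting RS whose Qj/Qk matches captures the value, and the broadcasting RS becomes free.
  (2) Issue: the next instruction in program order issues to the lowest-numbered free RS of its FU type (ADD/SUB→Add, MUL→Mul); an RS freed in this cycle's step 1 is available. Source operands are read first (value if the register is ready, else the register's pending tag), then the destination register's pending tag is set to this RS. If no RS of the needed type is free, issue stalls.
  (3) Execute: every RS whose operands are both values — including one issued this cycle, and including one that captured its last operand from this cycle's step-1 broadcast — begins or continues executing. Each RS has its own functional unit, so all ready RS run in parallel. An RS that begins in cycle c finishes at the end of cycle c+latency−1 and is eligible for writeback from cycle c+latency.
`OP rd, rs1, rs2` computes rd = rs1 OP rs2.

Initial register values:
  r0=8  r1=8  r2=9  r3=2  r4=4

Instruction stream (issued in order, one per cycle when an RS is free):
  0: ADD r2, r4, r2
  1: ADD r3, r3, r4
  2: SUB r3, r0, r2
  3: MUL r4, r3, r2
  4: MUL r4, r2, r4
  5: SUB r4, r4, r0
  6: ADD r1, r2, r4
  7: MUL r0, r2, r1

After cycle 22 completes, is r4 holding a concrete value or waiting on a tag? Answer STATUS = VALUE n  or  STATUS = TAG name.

STATUS = VALUE -853

cycle 1: issue ADD r2<-Add1 // r0:8,r1:8,r2:Add1,r3:2,r4:4
cycle 2: issue ADD r3<-Add2 // r0:8,r1:8,r2:Add1,r3:Add2,r4:4
cycle 3: CDB Add1=13; issue SUB r3<-Add1 // r0:8,r1:8,r2:13,r3:Add1,r4:4
cycle 4: CDB Add2=6; issue MUL r4<-Mul1 // r0:8,r1:8,r2:13,r3:Add1,r4:Mul1
cycle 5: CDB Add1=-5; issue MUL r4<-Mul2 // r0:8,r1:8,r2:13,r3:-5,r4:Mul2
cycle 6: issue SUB r4<-Add1 // r0:8,r1:8,r2:13,r3:-5,r4:Add1
cycle 7: issue ADD r1<-Add2 // r0:8,r1:Add2,r2:13,r3:-5,r4:Add1
cycle 8: stall // r0:8,r1:Add2,r2:13,r3:-5,r4:Add1
cycle 9: stall // r0:8,r1:Add2,r2:13,r3:-5,r4:Add1
cycle 10: CDB Mul1=-65; issue MUL r0<-Mul1 // r0:Mul1,r1:Add2,r2:13,r3:-5,r4:Add1
cycle 11: - // r0:Mul1,r1:Add2,r2:13,r3:-5,r4:Add1
cycle 12: - // r0:Mul1,r1:Add2,r2:13,r3:-5,r4:Add1
cycle 13: - // r0:Mul1,r1:Add2,r2:13,r3:-5,r4:Add1
cycle 14: - // r0:Mul1,r1:Add2,r2:13,r3:-5,r4:Add1
cycle 15: CDB Mul2=-845 // r0:Mul1,r1:Add2,r2:13,r3:-5,r4:Add1
cycle 16: - // r0:Mul1,r1:Add2,r2:13,r3:-5,r4:Add1
cycle 17: CDB Add1=-853 // r0:Mul1,r1:Add2,r2:13,r3:-5,r4:-853
cycle 18: - // r0:Mul1,r1:Add2,r2:13,r3:-5,r4:-853
cycle 19: CDB Add2=-840 // r0:Mul1,r1:-840,r2:13,r3:-5,r4:-853
cycle 20: - // r0:Mul1,r1:-840,r2:13,r3:-5,r4:-853
cycle 21: - // r0:Mul1,r1:-840,r2:13,r3:-5,r4:-853
cycle 22: - // r0:Mul1,r1:-840,r2:13,r3:-5,r4:-853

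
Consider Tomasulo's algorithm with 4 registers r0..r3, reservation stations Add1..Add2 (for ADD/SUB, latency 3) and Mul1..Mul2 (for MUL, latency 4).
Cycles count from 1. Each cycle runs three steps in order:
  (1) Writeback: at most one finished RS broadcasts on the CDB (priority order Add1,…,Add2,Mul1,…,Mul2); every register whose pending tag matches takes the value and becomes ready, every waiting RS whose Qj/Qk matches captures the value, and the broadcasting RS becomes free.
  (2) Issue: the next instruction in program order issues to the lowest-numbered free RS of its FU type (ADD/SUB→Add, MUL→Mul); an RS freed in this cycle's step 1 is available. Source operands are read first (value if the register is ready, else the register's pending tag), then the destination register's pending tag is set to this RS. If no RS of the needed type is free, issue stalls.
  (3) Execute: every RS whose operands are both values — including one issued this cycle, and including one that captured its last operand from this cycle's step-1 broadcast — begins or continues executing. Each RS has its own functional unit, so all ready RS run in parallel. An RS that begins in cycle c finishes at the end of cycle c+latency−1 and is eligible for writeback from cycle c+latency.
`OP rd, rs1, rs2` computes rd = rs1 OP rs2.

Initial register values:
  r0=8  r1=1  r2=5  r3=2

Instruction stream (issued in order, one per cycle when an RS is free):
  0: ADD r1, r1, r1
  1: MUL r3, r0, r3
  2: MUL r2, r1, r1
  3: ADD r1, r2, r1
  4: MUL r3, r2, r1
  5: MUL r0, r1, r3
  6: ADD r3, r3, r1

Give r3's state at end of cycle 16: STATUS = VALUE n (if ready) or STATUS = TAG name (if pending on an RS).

  c1: issue ADD r1<-Add1  regs: r0:8,r1:Add1,r2:5,r3:2
  c2: issue MUL r3<-Mul1  regs: r0:8,r1:Add1,r2:5,r3:Mul1
  c3: issue MUL r2<-Mul2  regs: r0:8,r1:Add1,r2:Mul2,r3:Mul1
  c4: CDB Add1=2; issue ADD r1<-Add1  regs: r0:8,r1:Add1,r2:Mul2,r3:Mul1
  c5: stall  regs: r0:8,r1:Add1,r2:Mul2,r3:Mul1
  c6: CDB Mul1=16; issue MUL r3<-Mul1  regs: r0:8,r1:Add1,r2:Mul2,r3:Mul1
  c7: stall  regs: r0:8,r1:Add1,r2:Mul2,r3:Mul1
  c8: CDB Mul2=4; issue MUL r0<-Mul2  regs: r0:Mul2,r1:Add1,r2:4,r3:Mul1
  c9: issue ADD r3<-Add2  regs: r0:Mul2,r1:Add1,r2:4,r3:Add2
  c10: -  regs: r0:Mul2,r1:Add1,r2:4,r3:Add2
  c11: CDB Add1=6  regs: r0:Mul2,r1:6,r2:4,r3:Add2
  c12: -  regs: r0:Mul2,r1:6,r2:4,r3:Add2
  c13: -  regs: r0:Mul2,r1:6,r2:4,r3:Add2
  c14: -  regs: r0:Mul2,r1:6,r2:4,r3:Add2
  c15: CDB Mul1=24  regs: r0:Mul2,r1:6,r2:4,r3:Add2
  c16: -  regs: r0:Mul2,r1:6,r2:4,r3:Add2

STATUS = TAG Add2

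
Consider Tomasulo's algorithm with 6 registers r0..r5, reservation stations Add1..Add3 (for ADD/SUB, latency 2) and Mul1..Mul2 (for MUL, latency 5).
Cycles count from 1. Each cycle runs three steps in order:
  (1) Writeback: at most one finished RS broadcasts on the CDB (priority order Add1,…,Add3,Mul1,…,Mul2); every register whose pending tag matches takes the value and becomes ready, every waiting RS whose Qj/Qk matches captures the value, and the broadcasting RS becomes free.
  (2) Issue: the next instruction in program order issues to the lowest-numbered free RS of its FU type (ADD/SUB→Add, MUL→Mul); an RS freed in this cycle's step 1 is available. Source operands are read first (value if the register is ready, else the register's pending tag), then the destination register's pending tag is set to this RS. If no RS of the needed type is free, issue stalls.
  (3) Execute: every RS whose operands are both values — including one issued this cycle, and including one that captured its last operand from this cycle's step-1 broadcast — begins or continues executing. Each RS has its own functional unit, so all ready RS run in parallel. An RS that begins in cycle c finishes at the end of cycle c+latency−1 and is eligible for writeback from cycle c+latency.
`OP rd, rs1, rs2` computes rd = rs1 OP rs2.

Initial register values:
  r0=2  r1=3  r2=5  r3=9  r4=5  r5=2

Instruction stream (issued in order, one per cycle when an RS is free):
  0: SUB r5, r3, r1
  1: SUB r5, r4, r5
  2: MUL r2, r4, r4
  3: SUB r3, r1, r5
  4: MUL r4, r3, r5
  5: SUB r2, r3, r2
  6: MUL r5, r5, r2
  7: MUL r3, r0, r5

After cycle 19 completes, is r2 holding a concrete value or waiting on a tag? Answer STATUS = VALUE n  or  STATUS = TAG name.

c1: issue SUB r5<-Add1 | r0:2,r1:3,r2:5,r3:9,r4:5,r5:Add1
c2: issue SUB r5<-Add2 | r0:2,r1:3,r2:5,r3:9,r4:5,r5:Add2
c3: CDB Add1=6; issue MUL r2<-Mul1 | r0:2,r1:3,r2:Mul1,r3:9,r4:5,r5:Add2
c4: issue SUB r3<-Add1 | r0:2,r1:3,r2:Mul1,r3:Add1,r4:5,r5:Add2
c5: CDB Add2=-1; issue MUL r4<-Mul2 | r0:2,r1:3,r2:Mul1,r3:Add1,r4:Mul2,r5:-1
c6: issue SUB r2<-Add2 | r0:2,r1:3,r2:Add2,r3:Add1,r4:Mul2,r5:-1
c7: CDB Add1=4; stall | r0:2,r1:3,r2:Add2,r3:4,r4:Mul2,r5:-1
c8: CDB Mul1=25; issue MUL r5<-Mul1 | r0:2,r1:3,r2:Add2,r3:4,r4:Mul2,r5:Mul1
c9: stall | r0:2,r1:3,r2:Add2,r3:4,r4:Mul2,r5:Mul1
c10: CDB Add2=-21; stall | r0:2,r1:3,r2:-21,r3:4,r4:Mul2,r5:Mul1
c11: stall | r0:2,r1:3,r2:-21,r3:4,r4:Mul2,r5:Mul1
c12: CDB Mul2=-4; issue MUL r3<-Mul2 | r0:2,r1:3,r2:-21,r3:Mul2,r4:-4,r5:Mul1
c13: - | r0:2,r1:3,r2:-21,r3:Mul2,r4:-4,r5:Mul1
c14: - | r0:2,r1:3,r2:-21,r3:Mul2,r4:-4,r5:Mul1
c15: CDB Mul1=21 | r0:2,r1:3,r2:-21,r3:Mul2,r4:-4,r5:21
c16: - | r0:2,r1:3,r2:-21,r3:Mul2,r4:-4,r5:21
c17: - | r0:2,r1:3,r2:-21,r3:Mul2,r4:-4,r5:21
c18: - | r0:2,r1:3,r2:-21,r3:Mul2,r4:-4,r5:21
c19: - | r0:2,r1:3,r2:-21,r3:Mul2,r4:-4,r5:21

STATUS = VALUE -21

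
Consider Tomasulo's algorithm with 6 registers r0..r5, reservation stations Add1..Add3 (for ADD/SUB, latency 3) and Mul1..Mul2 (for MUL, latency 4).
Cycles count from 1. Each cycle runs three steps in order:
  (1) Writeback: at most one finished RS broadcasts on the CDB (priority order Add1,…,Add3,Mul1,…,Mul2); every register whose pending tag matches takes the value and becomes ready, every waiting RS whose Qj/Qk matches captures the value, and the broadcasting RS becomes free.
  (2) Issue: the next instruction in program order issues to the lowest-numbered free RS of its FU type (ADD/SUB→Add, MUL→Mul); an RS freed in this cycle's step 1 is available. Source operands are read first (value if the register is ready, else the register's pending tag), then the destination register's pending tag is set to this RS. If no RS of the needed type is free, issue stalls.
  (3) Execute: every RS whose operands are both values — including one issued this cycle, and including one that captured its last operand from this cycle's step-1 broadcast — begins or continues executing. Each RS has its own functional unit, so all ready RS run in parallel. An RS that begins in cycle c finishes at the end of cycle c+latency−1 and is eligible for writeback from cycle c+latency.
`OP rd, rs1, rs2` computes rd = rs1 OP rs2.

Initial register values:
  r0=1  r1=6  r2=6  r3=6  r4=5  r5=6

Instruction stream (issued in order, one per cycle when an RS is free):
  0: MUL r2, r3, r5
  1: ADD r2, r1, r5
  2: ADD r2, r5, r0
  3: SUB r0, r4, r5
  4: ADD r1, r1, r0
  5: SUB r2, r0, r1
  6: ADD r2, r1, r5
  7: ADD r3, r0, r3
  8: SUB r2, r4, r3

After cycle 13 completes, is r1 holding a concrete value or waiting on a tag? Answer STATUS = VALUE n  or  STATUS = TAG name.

STATUS = VALUE 5

c1: issue MUL r2<-Mul1 | r0:1,r1:6,r2:Mul1,r3:6,r4:5,r5:6
c2: issue ADD r2<-Add1 | r0:1,r1:6,r2:Add1,r3:6,r4:5,r5:6
c3: issue ADD r2<-Add2 | r0:1,r1:6,r2:Add2,r3:6,r4:5,r5:6
c4: issue SUB r0<-Add3 | r0:Add3,r1:6,r2:Add2,r3:6,r4:5,r5:6
c5: CDB Add1=12; issue ADD r1<-Add1 | r0:Add3,r1:Add1,r2:Add2,r3:6,r4:5,r5:6
c6: CDB Add2=7; issue SUB r2<-Add2 | r0:Add3,r1:Add1,r2:Add2,r3:6,r4:5,r5:6
c7: CDB Add3=-1; issue ADD r2<-Add3 | r0:-1,r1:Add1,r2:Add3,r3:6,r4:5,r5:6
c8: CDB Mul1=36; stall | r0:-1,r1:Add1,r2:Add3,r3:6,r4:5,r5:6
c9: stall | r0:-1,r1:Add1,r2:Add3,r3:6,r4:5,r5:6
c10: CDB Add1=5; issue ADD r3<-Add1 | r0:-1,r1:5,r2:Add3,r3:Add1,r4:5,r5:6
c11: stall | r0:-1,r1:5,r2:Add3,r3:Add1,r4:5,r5:6
c12: stall | r0:-1,r1:5,r2:Add3,r3:Add1,r4:5,r5:6
c13: CDB Add1=5; issue SUB r2<-Add1 | r0:-1,r1:5,r2:Add1,r3:5,r4:5,r5:6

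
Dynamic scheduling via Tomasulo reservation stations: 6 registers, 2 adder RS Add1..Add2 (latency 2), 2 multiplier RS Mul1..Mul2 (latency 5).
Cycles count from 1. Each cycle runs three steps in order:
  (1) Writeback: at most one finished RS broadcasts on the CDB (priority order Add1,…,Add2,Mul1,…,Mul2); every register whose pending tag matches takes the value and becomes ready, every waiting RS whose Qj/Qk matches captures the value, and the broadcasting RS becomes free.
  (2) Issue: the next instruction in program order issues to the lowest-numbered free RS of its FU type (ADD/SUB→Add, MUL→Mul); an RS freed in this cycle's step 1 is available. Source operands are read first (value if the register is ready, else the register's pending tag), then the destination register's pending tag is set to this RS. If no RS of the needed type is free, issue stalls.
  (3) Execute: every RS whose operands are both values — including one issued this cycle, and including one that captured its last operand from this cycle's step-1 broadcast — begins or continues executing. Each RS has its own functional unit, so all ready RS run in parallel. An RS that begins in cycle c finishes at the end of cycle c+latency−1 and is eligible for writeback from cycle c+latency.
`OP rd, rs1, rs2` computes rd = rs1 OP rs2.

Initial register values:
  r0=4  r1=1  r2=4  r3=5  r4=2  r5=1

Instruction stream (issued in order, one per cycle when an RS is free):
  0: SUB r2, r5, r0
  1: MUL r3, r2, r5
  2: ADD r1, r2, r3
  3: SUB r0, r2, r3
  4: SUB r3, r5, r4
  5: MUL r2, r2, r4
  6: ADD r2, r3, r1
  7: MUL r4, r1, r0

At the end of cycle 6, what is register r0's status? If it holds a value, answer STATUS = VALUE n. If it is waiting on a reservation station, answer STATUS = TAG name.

STATUS = TAG Add2

cycle 1: issue SUB r2<-Add1 // r0:4,r1:1,r2:Add1,r3:5,r4:2,r5:1
cycle 2: issue MUL r3<-Mul1 // r0:4,r1:1,r2:Add1,r3:Mul1,r4:2,r5:1
cycle 3: CDB Add1=-3; issue ADD r1<-Add1 // r0:4,r1:Add1,r2:-3,r3:Mul1,r4:2,r5:1
cycle 4: issue SUB r0<-Add2 // r0:Add2,r1:Add1,r2:-3,r3:Mul1,r4:2,r5:1
cycle 5: stall // r0:Add2,r1:Add1,r2:-3,r3:Mul1,r4:2,r5:1
cycle 6: stall // r0:Add2,r1:Add1,r2:-3,r3:Mul1,r4:2,r5:1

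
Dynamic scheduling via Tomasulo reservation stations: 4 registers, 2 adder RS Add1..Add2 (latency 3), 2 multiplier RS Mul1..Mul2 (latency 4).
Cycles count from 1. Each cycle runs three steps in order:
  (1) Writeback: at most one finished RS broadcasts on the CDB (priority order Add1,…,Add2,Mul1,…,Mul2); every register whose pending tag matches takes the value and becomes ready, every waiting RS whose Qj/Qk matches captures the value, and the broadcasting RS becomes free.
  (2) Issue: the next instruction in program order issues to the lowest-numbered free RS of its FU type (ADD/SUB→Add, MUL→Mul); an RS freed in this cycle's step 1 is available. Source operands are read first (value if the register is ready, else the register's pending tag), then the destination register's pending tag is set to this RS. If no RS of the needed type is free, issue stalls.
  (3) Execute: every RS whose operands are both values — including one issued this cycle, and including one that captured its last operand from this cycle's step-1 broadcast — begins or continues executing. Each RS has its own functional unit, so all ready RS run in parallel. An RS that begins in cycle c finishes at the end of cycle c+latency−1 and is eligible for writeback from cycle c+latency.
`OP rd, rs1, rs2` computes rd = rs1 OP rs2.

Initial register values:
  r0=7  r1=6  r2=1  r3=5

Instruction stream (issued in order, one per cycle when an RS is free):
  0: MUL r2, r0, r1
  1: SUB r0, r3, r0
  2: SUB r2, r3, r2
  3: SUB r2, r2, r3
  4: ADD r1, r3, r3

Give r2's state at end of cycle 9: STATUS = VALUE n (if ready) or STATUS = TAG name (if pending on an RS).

c1: issue MUL r2<-Mul1 | r0:7,r1:6,r2:Mul1,r3:5
c2: issue SUB r0<-Add1 | r0:Add1,r1:6,r2:Mul1,r3:5
c3: issue SUB r2<-Add2 | r0:Add1,r1:6,r2:Add2,r3:5
c4: stall | r0:Add1,r1:6,r2:Add2,r3:5
c5: CDB Add1=-2; issue SUB r2<-Add1 | r0:-2,r1:6,r2:Add1,r3:5
c6: CDB Mul1=42; stall | r0:-2,r1:6,r2:Add1,r3:5
c7: stall | r0:-2,r1:6,r2:Add1,r3:5
c8: stall | r0:-2,r1:6,r2:Add1,r3:5
c9: CDB Add2=-37; issue ADD r1<-Add2 | r0:-2,r1:Add2,r2:Add1,r3:5

STATUS = TAG Add1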